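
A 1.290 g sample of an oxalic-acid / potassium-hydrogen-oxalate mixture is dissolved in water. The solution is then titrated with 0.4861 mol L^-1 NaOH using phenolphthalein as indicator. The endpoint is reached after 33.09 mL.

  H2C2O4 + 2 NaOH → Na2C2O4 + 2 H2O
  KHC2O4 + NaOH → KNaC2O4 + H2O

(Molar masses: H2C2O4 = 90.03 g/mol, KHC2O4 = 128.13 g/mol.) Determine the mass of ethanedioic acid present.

0.4176 g

n(NaOH) = 0.03309 × 0.4861 = 0.01609 mol
Let x = n(H2C2O4), y = n(KHC2O4).
Titrant: 2x + 1y = 0.01609;  mass: 90.03x + 128.13y = 1.290
Solving, x = 4.638 × 10^-3 mol, y = 6.809 × 10^-3 mol
mass of H2C2O4 = 4.638 × 10^-3 × 90.03 = 0.4176 g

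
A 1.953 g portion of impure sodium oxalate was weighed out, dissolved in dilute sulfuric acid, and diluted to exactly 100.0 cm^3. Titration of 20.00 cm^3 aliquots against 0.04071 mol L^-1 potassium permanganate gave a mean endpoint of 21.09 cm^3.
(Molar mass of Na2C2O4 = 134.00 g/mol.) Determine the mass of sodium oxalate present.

1.438 g

2 MnO4^- + 5 C2O4^2- + 16 H^+ → 2 Mn^2+ + 10 CO2 + 8 H2O
n(KMnO4) per titration = 0.02109 × 0.04071 = 8.586 × 10^-4 mol
From the 5:2 ratio, n(Na2C2O4) in each aliquot = 5/2 × 8.586 × 10^-4 = 2.146 × 10^-3 mol
n(Na2C2O4) in the whole flask = 2.146 × 10^-3 × 100.0/20.00 = 0.01073 mol
mass of Na2C2O4 = 0.01073 × 134.00 = 1.438 g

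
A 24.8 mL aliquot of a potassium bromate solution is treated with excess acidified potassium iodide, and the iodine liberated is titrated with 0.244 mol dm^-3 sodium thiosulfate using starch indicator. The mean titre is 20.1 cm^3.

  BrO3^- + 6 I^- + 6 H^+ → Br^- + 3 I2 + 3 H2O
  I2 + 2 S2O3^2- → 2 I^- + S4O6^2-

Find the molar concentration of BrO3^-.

n(S2O3^2-) = 0.0201 × 0.244 = 4.90 × 10^-3 mol
n(I2) = n(S2O3^2-)/2 = 2.45 × 10^-3 mol
From the 1:3 ratio, n(BrO3^-) in the aliquot = 1/3 × 2.45 × 10^-3 = 8.17 × 10^-4 mol
[BrO3^-] = 8.17 × 10^-4 / 0.0248 = 0.0330 mol/L

0.0330 mol/L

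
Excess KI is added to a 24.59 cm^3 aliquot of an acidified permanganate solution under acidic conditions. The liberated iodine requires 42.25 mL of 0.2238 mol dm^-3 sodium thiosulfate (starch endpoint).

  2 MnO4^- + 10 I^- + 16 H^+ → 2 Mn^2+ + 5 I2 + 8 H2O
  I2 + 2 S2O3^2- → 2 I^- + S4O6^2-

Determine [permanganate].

n(S2O3^2-) = 0.04225 × 0.2238 = 9.456 × 10^-3 mol
n(I2) = n(S2O3^2-)/2 = 4.728 × 10^-3 mol
From the 2:5 ratio, n(MnO4^-) in the aliquot = 2/5 × 4.728 × 10^-3 = 1.891 × 10^-3 mol
[MnO4^-] = 1.891 × 10^-3 / 0.02459 = 0.07691 mol/L

0.07691 mol/L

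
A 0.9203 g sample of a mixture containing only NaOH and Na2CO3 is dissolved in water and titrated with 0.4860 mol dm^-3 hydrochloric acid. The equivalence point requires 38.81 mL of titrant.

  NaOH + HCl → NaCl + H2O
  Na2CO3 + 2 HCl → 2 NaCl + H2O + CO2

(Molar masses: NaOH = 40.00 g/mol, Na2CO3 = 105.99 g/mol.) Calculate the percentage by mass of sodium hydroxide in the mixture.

n(HCl) = 0.03881 × 0.4860 = 0.01886 mol
Let x = n(NaOH), y = n(Na2CO3).
Titrant: 1x + 2y = 0.01886;  mass: 40.00x + 105.99y = 0.9203
Solving, x = 6.100 × 10^-3 mol, y = 6.381 × 10^-3 mol
mass of NaOH = 6.100 × 10^-3 × 40.00 = 0.2440 g
% NaOH = 0.2440 / 0.9203 × 100 = 26.51 %

26.51 %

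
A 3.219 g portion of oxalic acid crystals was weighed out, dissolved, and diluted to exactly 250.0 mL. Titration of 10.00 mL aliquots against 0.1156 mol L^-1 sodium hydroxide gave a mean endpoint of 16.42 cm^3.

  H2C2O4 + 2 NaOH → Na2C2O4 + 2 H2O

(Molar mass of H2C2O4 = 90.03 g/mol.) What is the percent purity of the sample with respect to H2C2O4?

66.36 %

n(NaOH) per titration = 0.01642 × 0.1156 = 1.898 × 10^-3 mol
From the 1:2 ratio, n(H2C2O4) in each aliquot = 1/2 × 1.898 × 10^-3 = 9.491 × 10^-4 mol
n(H2C2O4) in the whole flask = 9.491 × 10^-4 × 250.0/10.00 = 0.02373 mol
mass of H2C2O4 = 0.02373 × 90.03 = 2.136 g
% H2C2O4 = 2.136 / 3.219 × 100 = 66.36 %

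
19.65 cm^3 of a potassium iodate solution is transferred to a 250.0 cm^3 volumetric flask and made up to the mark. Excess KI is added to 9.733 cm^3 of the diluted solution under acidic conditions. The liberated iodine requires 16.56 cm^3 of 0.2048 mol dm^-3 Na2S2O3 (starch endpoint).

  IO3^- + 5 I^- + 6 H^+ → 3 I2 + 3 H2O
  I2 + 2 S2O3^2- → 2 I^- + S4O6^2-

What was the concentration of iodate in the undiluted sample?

0.7389 mol/L

n(S2O3^2-) = 0.01656 × 0.2048 = 3.391 × 10^-3 mol
n(I2) = n(S2O3^2-)/2 = 1.696 × 10^-3 mol
From the 1:3 ratio, n(IO3^-) in the aliquot = 1/3 × 1.696 × 10^-3 = 5.652 × 10^-4 mol
[IO3^-]_dilute = 5.652 × 10^-4 / 0.009733 = 0.05808 mol/L
[IO3^-]_original = 0.05808 × 250.0/19.65 = 0.7389 mol/L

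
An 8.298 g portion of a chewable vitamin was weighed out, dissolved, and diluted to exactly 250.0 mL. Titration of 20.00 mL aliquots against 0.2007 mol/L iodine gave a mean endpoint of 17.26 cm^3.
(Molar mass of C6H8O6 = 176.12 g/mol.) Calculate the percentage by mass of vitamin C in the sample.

91.90 %

C6H8O6 + I2 → C6H6O6 + 2 HI
n(I2) per titration = 0.01726 × 0.2007 = 3.464 × 10^-3 mol
n(C6H8O6) in each aliquot = 3.464 × 10^-3 mol (1:1 ratio)
n(C6H8O6) in the whole flask = 3.464 × 10^-3 × 250.0/20.00 = 0.04330 mol
mass of C6H8O6 = 0.04330 × 176.12 = 7.626 g
% C6H8O6 = 7.626 / 8.298 × 100 = 91.90 %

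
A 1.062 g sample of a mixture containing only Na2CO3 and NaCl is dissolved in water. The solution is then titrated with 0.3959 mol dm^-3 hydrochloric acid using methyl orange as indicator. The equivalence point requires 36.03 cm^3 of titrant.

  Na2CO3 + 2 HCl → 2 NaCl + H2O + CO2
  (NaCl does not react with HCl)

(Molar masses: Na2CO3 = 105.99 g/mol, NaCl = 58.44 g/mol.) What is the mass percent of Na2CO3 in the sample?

71.18 %

n(HCl) = 0.03603 × 0.3959 = 0.01426 mol
Let x = n(Na2CO3), y = n(NaCl).
Titrant: 2x = 0.01426;  mass: 105.99x + 58.44y = 1.062
Solving, x = 7.132 × 10^-3 mol, y = 5.237 × 10^-3 mol
mass of Na2CO3 = 7.132 × 10^-3 × 105.99 = 0.7559 g
% Na2CO3 = 0.7559 / 1.062 × 100 = 71.18 %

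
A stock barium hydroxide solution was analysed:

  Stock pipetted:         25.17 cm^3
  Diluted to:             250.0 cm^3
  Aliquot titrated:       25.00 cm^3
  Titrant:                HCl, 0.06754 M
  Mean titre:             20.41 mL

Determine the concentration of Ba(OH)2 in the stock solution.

Ba(OH)2 + 2 HCl → BaCl2 + 2 H2O
n(HCl) = 0.02041 × 0.06754 = 1.378 × 10^-3 mol
From the 1:2 ratio, n(Ba(OH)2) in the aliquot = 1/2 × 1.378 × 10^-3 = 6.892 × 10^-4 mol
[Ba(OH)2]_dilute = 6.892 × 10^-4 / 0.02500 = 0.02757 mol/L
Dilution factor = 250.0 / 25.17 = 9.932
[Ba(OH)2]_stock = 0.02757 × 9.932 = 0.2738 mol/L

0.2738 M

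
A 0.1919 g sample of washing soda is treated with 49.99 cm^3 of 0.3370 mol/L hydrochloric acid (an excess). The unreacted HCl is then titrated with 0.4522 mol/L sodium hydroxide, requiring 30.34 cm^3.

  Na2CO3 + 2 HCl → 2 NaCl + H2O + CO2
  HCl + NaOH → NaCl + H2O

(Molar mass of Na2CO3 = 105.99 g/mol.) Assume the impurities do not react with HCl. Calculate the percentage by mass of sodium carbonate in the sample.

86.35 %

n(HCl) added = 0.04999 × 0.3370 = 0.01685 mol
n(NaOH) used in back-titration = 0.03034 × 0.4522 = 0.01372 mol
n(HCl) left over = 0.01372 mol (1:1 ratio)
n(HCl) consumed by analyte = 0.01685 − 0.01372 = 3.127 × 10^-3 mol
From the 1:2 ratio, n(Na2CO3) = 1/2 × 3.127 × 10^-3 = 1.563 × 10^-3 mol
mass of Na2CO3 = 1.563 × 10^-3 × 105.99 = 0.1657 g
% Na2CO3 = 0.1657 / 0.1919 × 100 = 86.35 %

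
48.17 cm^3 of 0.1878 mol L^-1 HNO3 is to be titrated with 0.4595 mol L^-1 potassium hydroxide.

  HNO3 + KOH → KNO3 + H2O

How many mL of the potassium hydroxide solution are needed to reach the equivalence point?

n(HNO3) = 0.04817 L × 0.1878 mol/L = 9.046 × 10^-3 mol
n(KOH) = 9.046 × 10^-3 mol (1:1 stoichiometry)
V(KOH) = 9.046 × 10^-3 mol / 0.4595 mol/L = 0.01969 L = 19.69 mL

19.69 mL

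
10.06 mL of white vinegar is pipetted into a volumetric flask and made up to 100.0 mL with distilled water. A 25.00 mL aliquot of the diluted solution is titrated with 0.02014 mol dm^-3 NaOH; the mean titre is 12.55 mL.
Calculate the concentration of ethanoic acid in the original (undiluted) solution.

0.1005 mol/L

CH3COOH + NaOH → CH3COONa + H2O
n(NaOH) = 0.01255 × 0.02014 = 2.528 × 10^-4 mol
n(CH3COOH) in the aliquot = 2.528 × 10^-4 mol (1:1 ratio)
[CH3COOH]_dilute = 2.528 × 10^-4 / 0.02500 = 0.01011 mol/L
Dilution factor = 100.0 / 10.06 = 9.940
[CH3COOH]_stock = 0.01011 × 9.940 = 0.1005 mol/L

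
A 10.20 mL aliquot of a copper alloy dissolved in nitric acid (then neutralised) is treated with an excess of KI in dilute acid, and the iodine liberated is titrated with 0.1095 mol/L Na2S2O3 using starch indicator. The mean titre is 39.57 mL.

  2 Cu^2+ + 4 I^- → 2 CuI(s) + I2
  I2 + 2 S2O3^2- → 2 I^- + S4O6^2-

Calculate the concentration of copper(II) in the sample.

n(S2O3^2-) = 0.03957 × 0.1095 = 4.333 × 10^-3 mol
n(I2) = n(S2O3^2-)/2 = 2.166 × 10^-3 mol
From the 2:1 ratio, n(Cu2+) in the aliquot = 2/1 × 2.166 × 10^-3 = 4.333 × 10^-3 mol
[Cu2+] = 4.333 × 10^-3 / 0.01020 = 0.4248 mol/L

0.4248 mol/L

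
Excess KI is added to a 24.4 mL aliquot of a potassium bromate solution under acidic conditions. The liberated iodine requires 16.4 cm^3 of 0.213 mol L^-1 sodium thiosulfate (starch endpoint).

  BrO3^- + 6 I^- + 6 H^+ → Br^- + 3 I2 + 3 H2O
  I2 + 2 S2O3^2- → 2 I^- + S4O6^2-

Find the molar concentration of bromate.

n(S2O3^2-) = 0.0164 × 0.213 = 3.49 × 10^-3 mol
n(I2) = n(S2O3^2-)/2 = 1.75 × 10^-3 mol
From the 1:3 ratio, n(BrO3^-) in the aliquot = 1/3 × 1.75 × 10^-3 = 5.82 × 10^-4 mol
[BrO3^-] = 5.82 × 10^-4 / 0.0244 = 0.0239 mol/L

0.0239 mol/L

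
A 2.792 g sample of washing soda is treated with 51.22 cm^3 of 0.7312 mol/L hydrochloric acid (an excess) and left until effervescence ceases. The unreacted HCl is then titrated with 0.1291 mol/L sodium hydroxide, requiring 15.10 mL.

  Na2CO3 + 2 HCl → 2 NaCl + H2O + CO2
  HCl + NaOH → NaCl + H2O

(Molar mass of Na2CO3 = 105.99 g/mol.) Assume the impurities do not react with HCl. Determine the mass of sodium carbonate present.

1.881 g

n(HCl) added = 0.05122 × 0.7312 = 0.03745 mol
n(NaOH) used in back-titration = 0.01510 × 0.1291 = 1.949 × 10^-3 mol
n(HCl) left over = 1.949 × 10^-3 mol (1:1 ratio)
n(HCl) consumed by analyte = 0.03745 − 1.949 × 10^-3 = 0.03550 mol
From the 1:2 ratio, n(Na2CO3) = 1/2 × 0.03550 = 0.01775 mol
mass of Na2CO3 = 0.01775 × 105.99 = 1.881 g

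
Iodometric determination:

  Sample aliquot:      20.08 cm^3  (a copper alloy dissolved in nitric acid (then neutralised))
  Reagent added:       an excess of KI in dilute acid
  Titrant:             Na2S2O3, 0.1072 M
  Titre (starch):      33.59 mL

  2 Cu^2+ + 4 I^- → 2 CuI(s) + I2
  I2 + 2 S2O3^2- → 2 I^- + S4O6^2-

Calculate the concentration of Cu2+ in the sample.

0.1793 M

n(S2O3^2-) = 0.03359 × 0.1072 = 3.601 × 10^-3 mol
n(I2) = n(S2O3^2-)/2 = 1.800 × 10^-3 mol
From the 2:1 ratio, n(Cu2+) in the aliquot = 2/1 × 1.800 × 10^-3 = 3.601 × 10^-3 mol
[Cu2+] = 3.601 × 10^-3 / 0.02008 = 0.1793 mol/L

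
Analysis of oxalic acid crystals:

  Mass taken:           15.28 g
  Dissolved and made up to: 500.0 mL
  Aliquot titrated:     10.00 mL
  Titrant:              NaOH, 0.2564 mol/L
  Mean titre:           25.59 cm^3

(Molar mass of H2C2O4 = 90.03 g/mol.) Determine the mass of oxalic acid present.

H2C2O4 + 2 NaOH → Na2C2O4 + 2 H2O
n(NaOH) per titration = 0.02559 × 0.2564 = 6.561 × 10^-3 mol
From the 1:2 ratio, n(H2C2O4) in each aliquot = 1/2 × 6.561 × 10^-3 = 3.281 × 10^-3 mol
n(H2C2O4) in the whole flask = 3.281 × 10^-3 × 500.0/10.00 = 0.1640 mol
mass of H2C2O4 = 0.1640 × 90.03 = 14.77 g

14.77 g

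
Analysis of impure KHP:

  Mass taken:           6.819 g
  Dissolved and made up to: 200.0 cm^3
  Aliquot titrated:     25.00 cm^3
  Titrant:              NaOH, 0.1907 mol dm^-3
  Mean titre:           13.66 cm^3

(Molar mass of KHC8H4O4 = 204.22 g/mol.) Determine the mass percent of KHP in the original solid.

KHC8H4O4 + NaOH → KNaC8H4O4 + H2O
n(NaOH) per titration = 0.01366 × 0.1907 = 2.605 × 10^-3 mol
n(KHC8H4O4) in each aliquot = 2.605 × 10^-3 mol (1:1 ratio)
n(KHC8H4O4) in the whole flask = 2.605 × 10^-3 × 200.0/25.00 = 0.02084 mol
mass of KHC8H4O4 = 0.02084 × 204.22 = 4.256 g
% KHC8H4O4 = 4.256 / 6.819 × 100 = 62.41 %

62.41 %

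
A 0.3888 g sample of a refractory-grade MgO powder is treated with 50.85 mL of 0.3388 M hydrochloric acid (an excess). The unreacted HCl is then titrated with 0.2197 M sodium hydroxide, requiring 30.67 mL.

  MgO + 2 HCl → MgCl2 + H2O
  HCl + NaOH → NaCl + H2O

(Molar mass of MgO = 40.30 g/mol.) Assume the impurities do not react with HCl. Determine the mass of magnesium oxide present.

0.2114 g

n(HCl) added = 0.05085 × 0.3388 = 0.01723 mol
n(NaOH) used in back-titration = 0.03067 × 0.2197 = 6.738 × 10^-3 mol
n(HCl) left over = 6.738 × 10^-3 mol (1:1 ratio)
n(HCl) consumed by analyte = 0.01723 − 6.738 × 10^-3 = 0.01049 mol
From the 1:2 ratio, n(MgO) = 1/2 × 0.01049 = 5.245 × 10^-3 mol
mass of MgO = 5.245 × 10^-3 × 40.30 = 0.2114 g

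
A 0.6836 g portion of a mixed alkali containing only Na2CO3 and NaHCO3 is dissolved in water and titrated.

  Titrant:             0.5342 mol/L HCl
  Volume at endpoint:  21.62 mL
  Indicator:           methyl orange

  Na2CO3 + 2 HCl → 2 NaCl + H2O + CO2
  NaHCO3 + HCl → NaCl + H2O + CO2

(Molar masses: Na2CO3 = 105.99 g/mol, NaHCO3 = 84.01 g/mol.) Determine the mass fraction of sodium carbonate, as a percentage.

n(HCl) = 0.02162 × 0.5342 = 0.01155 mol
Let x = n(Na2CO3), y = n(NaHCO3).
Titrant: 2x + 1y = 0.01155;  mass: 105.99x + 84.01y = 0.6836
Solving, x = 4.621 × 10^-3 mol, y = 2.307 × 10^-3 mol
mass of Na2CO3 = 4.621 × 10^-3 × 105.99 = 0.4898 g
% Na2CO3 = 0.4898 / 0.6836 × 100 = 71.65 %

71.65 %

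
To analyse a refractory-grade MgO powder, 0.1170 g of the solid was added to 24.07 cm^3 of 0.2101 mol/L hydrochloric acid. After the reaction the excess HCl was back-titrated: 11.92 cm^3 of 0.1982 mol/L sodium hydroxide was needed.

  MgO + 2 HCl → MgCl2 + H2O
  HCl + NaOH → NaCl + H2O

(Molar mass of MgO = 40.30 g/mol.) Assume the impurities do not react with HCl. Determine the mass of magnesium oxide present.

0.05430 g

n(HCl) added = 0.02407 × 0.2101 = 5.057 × 10^-3 mol
n(NaOH) used in back-titration = 0.01192 × 0.1982 = 2.363 × 10^-3 mol
n(HCl) left over = 2.363 × 10^-3 mol (1:1 ratio)
n(HCl) consumed by analyte = 5.057 × 10^-3 − 2.363 × 10^-3 = 2.695 × 10^-3 mol
From the 1:2 ratio, n(MgO) = 1/2 × 2.695 × 10^-3 = 1.347 × 10^-3 mol
mass of MgO = 1.347 × 10^-3 × 40.30 = 0.05430 g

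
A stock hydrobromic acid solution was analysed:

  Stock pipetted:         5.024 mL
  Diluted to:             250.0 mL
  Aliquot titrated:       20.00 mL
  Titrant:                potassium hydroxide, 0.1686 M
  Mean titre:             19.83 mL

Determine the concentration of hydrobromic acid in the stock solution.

HBr + KOH → KBr + H2O
n(KOH) = 0.01983 × 0.1686 = 3.343 × 10^-3 mol
n(HBr) in the aliquot = 3.343 × 10^-3 mol (1:1 ratio)
[HBr]_dilute = 3.343 × 10^-3 / 0.02000 = 0.1672 mol/L
Dilution factor = 250.0 / 5.024 = 49.76
[HBr]_stock = 0.1672 × 49.76 = 8.318 mol/L

8.318 M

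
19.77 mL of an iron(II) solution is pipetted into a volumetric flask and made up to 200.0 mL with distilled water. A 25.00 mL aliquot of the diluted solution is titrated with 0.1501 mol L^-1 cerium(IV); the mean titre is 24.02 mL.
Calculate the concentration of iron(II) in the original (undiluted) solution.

Ce^4+ + Fe^2+ → Ce^3+ + Fe^3+
n(Ce4+) = 0.02402 × 0.1501 = 3.605 × 10^-3 mol
n(Fe2+) in the aliquot = 3.605 × 10^-3 mol (1:1 ratio)
[Fe2+]_dilute = 3.605 × 10^-3 / 0.02500 = 0.1442 mol/L
Dilution factor = 200.0 / 19.77 = 10.12
[Fe2+]_stock = 0.1442 × 10.12 = 1.459 mol/L

1.459 mol/L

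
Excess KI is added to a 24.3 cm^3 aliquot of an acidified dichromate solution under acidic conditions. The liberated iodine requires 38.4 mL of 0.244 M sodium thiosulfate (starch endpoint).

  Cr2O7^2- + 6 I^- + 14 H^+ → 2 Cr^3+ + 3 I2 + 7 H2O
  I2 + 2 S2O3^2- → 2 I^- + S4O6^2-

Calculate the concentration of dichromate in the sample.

n(S2O3^2-) = 0.0384 × 0.244 = 9.37 × 10^-3 mol
n(I2) = n(S2O3^2-)/2 = 4.68 × 10^-3 mol
From the 1:3 ratio, n(Cr2O7^2-) in the aliquot = 1/3 × 4.68 × 10^-3 = 1.56 × 10^-3 mol
[Cr2O7^2-] = 1.56 × 10^-3 / 0.0243 = 0.0643 mol/L

0.0643 M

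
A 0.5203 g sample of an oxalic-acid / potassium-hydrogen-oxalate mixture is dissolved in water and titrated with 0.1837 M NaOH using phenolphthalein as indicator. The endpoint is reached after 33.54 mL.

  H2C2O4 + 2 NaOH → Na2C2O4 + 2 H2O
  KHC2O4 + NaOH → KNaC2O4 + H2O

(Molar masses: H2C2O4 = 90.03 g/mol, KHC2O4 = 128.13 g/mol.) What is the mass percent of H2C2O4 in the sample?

28.02 %

n(NaOH) = 0.03354 × 0.1837 = 6.161 × 10^-3 mol
Let x = n(H2C2O4), y = n(KHC2O4).
Titrant: 2x + 1y = 6.161 × 10^-3;  mass: 90.03x + 128.13y = 0.5203
Solving, x = 1.619 × 10^-3 mol, y = 2.923 × 10^-3 mol
mass of H2C2O4 = 1.619 × 10^-3 × 90.03 = 0.1458 g
% H2C2O4 = 0.1458 / 0.5203 × 100 = 28.02 %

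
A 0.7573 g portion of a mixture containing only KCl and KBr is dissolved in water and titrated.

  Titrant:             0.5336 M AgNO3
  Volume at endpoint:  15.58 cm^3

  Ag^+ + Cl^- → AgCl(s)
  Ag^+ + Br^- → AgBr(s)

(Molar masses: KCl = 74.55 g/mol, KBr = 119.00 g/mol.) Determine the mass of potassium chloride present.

0.3891 g

n(AgNO3) = 0.01558 × 0.5336 = 8.313 × 10^-3 mol
Let x = n(KCl), y = n(KBr).
Titrant: 1x + 1y = 8.313 × 10^-3;  mass: 74.55x + 119.00y = 0.7573
Solving, x = 5.219 × 10^-3 mol, y = 3.094 × 10^-3 mol
mass of KCl = 5.219 × 10^-3 × 74.55 = 0.3891 g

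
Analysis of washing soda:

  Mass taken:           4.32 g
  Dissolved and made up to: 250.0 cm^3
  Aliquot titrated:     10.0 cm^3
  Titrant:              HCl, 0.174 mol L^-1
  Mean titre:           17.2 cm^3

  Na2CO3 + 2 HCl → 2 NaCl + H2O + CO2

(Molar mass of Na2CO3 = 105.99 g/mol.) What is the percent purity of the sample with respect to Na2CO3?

91.8 %

n(HCl) per titration = 0.0172 × 0.174 = 2.99 × 10^-3 mol
From the 1:2 ratio, n(Na2CO3) in each aliquot = 1/2 × 2.99 × 10^-3 = 1.50 × 10^-3 mol
n(Na2CO3) in the whole flask = 1.50 × 10^-3 × 250.0/10.0 = 0.0374 mol
mass of Na2CO3 = 0.0374 × 105.99 = 3.97 g
% Na2CO3 = 3.97 / 4.32 × 100 = 91.8 %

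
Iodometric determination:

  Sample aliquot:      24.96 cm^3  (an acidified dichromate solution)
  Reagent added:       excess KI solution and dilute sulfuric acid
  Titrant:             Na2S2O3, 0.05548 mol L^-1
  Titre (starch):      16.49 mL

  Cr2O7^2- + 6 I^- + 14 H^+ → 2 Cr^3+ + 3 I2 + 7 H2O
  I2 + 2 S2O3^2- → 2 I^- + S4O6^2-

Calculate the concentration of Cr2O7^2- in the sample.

n(S2O3^2-) = 0.01649 × 0.05548 = 9.149 × 10^-4 mol
n(I2) = n(S2O3^2-)/2 = 4.574 × 10^-4 mol
From the 1:3 ratio, n(Cr2O7^2-) in the aliquot = 1/3 × 4.574 × 10^-4 = 1.525 × 10^-4 mol
[Cr2O7^2-] = 1.525 × 10^-4 / 0.02496 = 0.006109 mol/L

0.006109 mol/L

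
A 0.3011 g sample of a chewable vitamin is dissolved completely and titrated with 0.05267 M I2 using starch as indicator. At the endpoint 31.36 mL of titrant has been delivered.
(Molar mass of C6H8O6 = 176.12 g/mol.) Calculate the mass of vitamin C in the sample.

C6H8O6 + I2 → C6H6O6 + 2 HI
n(I2) = 0.03136 L × 0.05267 mol/L = 1.652 × 10^-3 mol
n(C6H8O6) = 1.652 × 10^-3 mol (1:1 ratio)
mass of C6H8O6 = 1.652 × 10^-3 × 176.12 g/mol = 0.2909 g

0.2909 g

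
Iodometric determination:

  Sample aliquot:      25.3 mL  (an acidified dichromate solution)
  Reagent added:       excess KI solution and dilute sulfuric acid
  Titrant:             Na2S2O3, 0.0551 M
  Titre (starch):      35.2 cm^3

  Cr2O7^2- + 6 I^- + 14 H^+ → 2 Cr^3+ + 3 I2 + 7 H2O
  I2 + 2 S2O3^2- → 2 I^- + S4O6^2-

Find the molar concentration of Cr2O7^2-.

0.0128 M

n(S2O3^2-) = 0.0352 × 0.0551 = 1.94 × 10^-3 mol
n(I2) = n(S2O3^2-)/2 = 9.70 × 10^-4 mol
From the 1:3 ratio, n(Cr2O7^2-) in the aliquot = 1/3 × 9.70 × 10^-4 = 3.23 × 10^-4 mol
[Cr2O7^2-] = 3.23 × 10^-4 / 0.0253 = 0.0128 mol/L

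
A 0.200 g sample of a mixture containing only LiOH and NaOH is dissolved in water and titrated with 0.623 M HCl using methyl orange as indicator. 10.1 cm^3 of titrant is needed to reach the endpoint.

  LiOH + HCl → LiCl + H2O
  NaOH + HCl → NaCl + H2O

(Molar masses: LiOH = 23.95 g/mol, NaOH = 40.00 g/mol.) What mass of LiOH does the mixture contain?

n(HCl) = 0.0101 × 0.623 = 6.29 × 10^-3 mol
Let x = n(LiOH), y = n(NaOH).
Titrant: 1x + 1y = 6.29 × 10^-3;  mass: 23.95x + 40.00y = 0.200
Solving, x = 3.22 × 10^-3 mol, y = 3.07 × 10^-3 mol
mass of LiOH = 3.22 × 10^-3 × 23.95 = 0.0771 g

0.0771 g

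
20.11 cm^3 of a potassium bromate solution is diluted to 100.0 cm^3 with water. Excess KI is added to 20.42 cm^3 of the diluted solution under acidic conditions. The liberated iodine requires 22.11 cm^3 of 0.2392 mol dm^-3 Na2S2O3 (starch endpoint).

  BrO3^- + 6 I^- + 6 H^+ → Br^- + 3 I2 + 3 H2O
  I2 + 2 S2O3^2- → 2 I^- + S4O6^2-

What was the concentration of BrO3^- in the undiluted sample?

n(S2O3^2-) = 0.02211 × 0.2392 = 5.289 × 10^-3 mol
n(I2) = n(S2O3^2-)/2 = 2.644 × 10^-3 mol
From the 1:3 ratio, n(BrO3^-) in the aliquot = 1/3 × 2.644 × 10^-3 = 8.815 × 10^-4 mol
[BrO3^-]_dilute = 8.815 × 10^-4 / 0.02042 = 0.04317 mol/L
[BrO3^-]_original = 0.04317 × 100.0/20.11 = 0.2146 mol/L

0.2146 mol/L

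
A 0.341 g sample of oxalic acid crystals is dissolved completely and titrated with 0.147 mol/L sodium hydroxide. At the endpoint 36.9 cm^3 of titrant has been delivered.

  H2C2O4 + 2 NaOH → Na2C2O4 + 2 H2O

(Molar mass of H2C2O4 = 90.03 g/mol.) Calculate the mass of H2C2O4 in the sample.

0.244 g

n(NaOH) = 0.0369 L × 0.147 mol/L = 5.42 × 10^-3 mol
From the 1:2 ratio, n(H2C2O4) = 1/2 × 5.42 × 10^-3 = 2.71 × 10^-3 mol
mass of H2C2O4 = 2.71 × 10^-3 × 90.03 g/mol = 0.244 g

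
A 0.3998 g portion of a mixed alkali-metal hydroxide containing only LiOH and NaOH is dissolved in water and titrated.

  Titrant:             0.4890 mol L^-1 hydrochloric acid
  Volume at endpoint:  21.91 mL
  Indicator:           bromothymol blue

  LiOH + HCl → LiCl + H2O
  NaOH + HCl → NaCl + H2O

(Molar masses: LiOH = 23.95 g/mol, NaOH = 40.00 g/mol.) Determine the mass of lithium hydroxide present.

0.04292 g

n(HCl) = 0.02191 × 0.4890 = 0.01071 mol
Let x = n(LiOH), y = n(NaOH).
Titrant: 1x + 1y = 0.01071;  mass: 23.95x + 40.00y = 0.3998
Solving, x = 1.792 × 10^-3 mol, y = 8.922 × 10^-3 mol
mass of LiOH = 1.792 × 10^-3 × 23.95 = 0.04292 g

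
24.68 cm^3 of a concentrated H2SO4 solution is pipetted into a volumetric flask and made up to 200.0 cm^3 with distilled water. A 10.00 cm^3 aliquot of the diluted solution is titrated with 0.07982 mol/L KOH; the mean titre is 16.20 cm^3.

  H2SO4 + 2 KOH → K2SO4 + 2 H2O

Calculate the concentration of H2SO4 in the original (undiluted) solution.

0.5239 mol/L

n(KOH) = 0.01620 × 0.07982 = 1.293 × 10^-3 mol
From the 1:2 ratio, n(H2SO4) in the aliquot = 1/2 × 1.293 × 10^-3 = 6.465 × 10^-4 mol
[H2SO4]_dilute = 6.465 × 10^-4 / 0.01000 = 0.06465 mol/L
Dilution factor = 200.0 / 24.68 = 8.104
[H2SO4]_stock = 0.06465 × 8.104 = 0.5239 mol/L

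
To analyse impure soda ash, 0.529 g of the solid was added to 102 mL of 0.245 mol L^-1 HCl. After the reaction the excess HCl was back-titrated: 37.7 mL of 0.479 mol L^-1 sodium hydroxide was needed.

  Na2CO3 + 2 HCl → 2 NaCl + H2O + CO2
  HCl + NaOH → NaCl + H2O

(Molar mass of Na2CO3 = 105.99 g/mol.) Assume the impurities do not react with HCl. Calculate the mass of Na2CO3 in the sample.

n(HCl) added = 0.102 × 0.245 = 0.0250 mol
n(NaOH) used in back-titration = 0.0377 × 0.479 = 0.0181 mol
n(HCl) left over = 0.0181 mol (1:1 ratio)
n(HCl) consumed by analyte = 0.0250 − 0.0181 = 6.93 × 10^-3 mol
From the 1:2 ratio, n(Na2CO3) = 1/2 × 6.93 × 10^-3 = 3.47 × 10^-3 mol
mass of Na2CO3 = 3.47 × 10^-3 × 105.99 = 0.367 g

0.367 g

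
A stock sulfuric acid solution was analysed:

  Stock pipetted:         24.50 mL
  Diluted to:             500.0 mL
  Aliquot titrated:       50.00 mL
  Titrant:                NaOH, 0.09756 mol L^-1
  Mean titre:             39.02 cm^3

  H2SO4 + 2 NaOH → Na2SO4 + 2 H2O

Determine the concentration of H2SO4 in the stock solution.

n(NaOH) = 0.03902 × 0.09756 = 3.807 × 10^-3 mol
From the 1:2 ratio, n(H2SO4) in the aliquot = 1/2 × 3.807 × 10^-3 = 1.903 × 10^-3 mol
[H2SO4]_dilute = 1.903 × 10^-3 / 0.05000 = 0.03807 mol/L
Dilution factor = 500.0 / 24.50 = 20.41
[H2SO4]_stock = 0.03807 × 20.41 = 0.7769 mol/L

0.7769 mol/L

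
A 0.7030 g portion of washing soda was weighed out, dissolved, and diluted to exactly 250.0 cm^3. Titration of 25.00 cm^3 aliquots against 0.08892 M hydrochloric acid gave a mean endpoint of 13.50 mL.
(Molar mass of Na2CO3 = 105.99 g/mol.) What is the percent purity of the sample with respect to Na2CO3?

Na2CO3 + 2 HCl → 2 NaCl + H2O + CO2
n(HCl) per titration = 0.01350 × 0.08892 = 1.200 × 10^-3 mol
From the 1:2 ratio, n(Na2CO3) in each aliquot = 1/2 × 1.200 × 10^-3 = 6.002 × 10^-4 mol
n(Na2CO3) in the whole flask = 6.002 × 10^-4 × 250.0/25.00 = 6.002 × 10^-3 mol
mass of Na2CO3 = 6.002 × 10^-3 × 105.99 = 0.6362 g
% Na2CO3 = 0.6362 / 0.7030 × 100 = 90.49 %

90.49 %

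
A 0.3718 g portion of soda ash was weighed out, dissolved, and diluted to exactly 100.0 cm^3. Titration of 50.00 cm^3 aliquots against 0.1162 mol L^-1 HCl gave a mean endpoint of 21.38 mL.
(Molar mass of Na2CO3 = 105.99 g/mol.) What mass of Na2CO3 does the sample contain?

Na2CO3 + 2 HCl → 2 NaCl + H2O + CO2
n(HCl) per titration = 0.02138 × 0.1162 = 2.484 × 10^-3 mol
From the 1:2 ratio, n(Na2CO3) in each aliquot = 1/2 × 2.484 × 10^-3 = 1.242 × 10^-3 mol
n(Na2CO3) in the whole flask = 1.242 × 10^-3 × 100.0/50.00 = 2.484 × 10^-3 mol
mass of Na2CO3 = 2.484 × 10^-3 × 105.99 = 0.2633 g

0.2633 g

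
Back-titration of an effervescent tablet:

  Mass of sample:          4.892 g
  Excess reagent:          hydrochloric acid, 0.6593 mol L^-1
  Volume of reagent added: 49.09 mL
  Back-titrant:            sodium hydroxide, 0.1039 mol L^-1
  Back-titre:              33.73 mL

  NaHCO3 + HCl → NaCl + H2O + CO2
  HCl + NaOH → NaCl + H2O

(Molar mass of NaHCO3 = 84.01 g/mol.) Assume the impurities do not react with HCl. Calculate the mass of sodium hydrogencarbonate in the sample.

2.425 g

n(HCl) added = 0.04909 × 0.6593 = 0.03237 mol
n(NaOH) used in back-titration = 0.03373 × 0.1039 = 3.505 × 10^-3 mol
n(HCl) left over = 3.505 × 10^-3 mol (1:1 ratio)
n(HCl) consumed by analyte = 0.03237 − 3.505 × 10^-3 = 0.02886 mol
n(NaHCO3) = 0.02886 mol (1:1 ratio)
mass of NaHCO3 = 0.02886 × 84.01 = 2.425 g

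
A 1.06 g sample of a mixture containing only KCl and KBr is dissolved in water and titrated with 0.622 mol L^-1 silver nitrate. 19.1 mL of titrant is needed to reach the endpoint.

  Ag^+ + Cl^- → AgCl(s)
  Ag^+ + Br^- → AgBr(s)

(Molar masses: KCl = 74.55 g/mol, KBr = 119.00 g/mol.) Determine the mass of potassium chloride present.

0.593 g

n(AgNO3) = 0.0191 × 0.622 = 0.0119 mol
Let x = n(KCl), y = n(KBr).
Titrant: 1x + 1y = 0.0119;  mass: 74.55x + 119.00y = 1.06
Solving, x = 7.96 × 10^-3 mol, y = 3.92 × 10^-3 mol
mass of KCl = 7.96 × 10^-3 × 74.55 = 0.593 g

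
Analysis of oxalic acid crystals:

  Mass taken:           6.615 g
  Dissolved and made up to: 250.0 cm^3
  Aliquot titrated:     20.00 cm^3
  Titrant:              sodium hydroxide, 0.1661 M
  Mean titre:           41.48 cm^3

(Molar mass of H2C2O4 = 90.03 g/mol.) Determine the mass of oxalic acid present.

3.877 g

H2C2O4 + 2 NaOH → Na2C2O4 + 2 H2O
n(NaOH) per titration = 0.04148 × 0.1661 = 6.890 × 10^-3 mol
From the 1:2 ratio, n(H2C2O4) in each aliquot = 1/2 × 6.890 × 10^-3 = 3.445 × 10^-3 mol
n(H2C2O4) in the whole flask = 3.445 × 10^-3 × 250.0/20.00 = 0.04306 mol
mass of H2C2O4 = 0.04306 × 90.03 = 3.877 g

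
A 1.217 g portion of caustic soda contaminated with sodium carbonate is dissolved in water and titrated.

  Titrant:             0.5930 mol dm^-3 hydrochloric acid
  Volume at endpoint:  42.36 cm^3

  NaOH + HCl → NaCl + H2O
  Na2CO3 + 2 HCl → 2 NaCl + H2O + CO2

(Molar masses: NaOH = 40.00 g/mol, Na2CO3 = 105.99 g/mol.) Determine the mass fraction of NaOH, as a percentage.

n(HCl) = 0.04236 × 0.5930 = 0.02512 mol
Let x = n(NaOH), y = n(Na2CO3).
Titrant: 1x + 2y = 0.02512;  mass: 40.00x + 105.99y = 1.217
Solving, x = 8.789 × 10^-3 mol, y = 8.165 × 10^-3 mol
mass of NaOH = 8.789 × 10^-3 × 40.00 = 0.3515 g
% NaOH = 0.3515 / 1.217 × 100 = 28.89 %

28.89 %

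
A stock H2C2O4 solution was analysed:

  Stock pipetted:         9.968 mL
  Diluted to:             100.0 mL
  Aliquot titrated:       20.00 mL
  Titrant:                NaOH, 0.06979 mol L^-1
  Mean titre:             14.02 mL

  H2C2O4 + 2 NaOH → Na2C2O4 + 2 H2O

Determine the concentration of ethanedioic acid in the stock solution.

0.2454 mol/L

n(NaOH) = 0.01402 × 0.06979 = 9.785 × 10^-4 mol
From the 1:2 ratio, n(H2C2O4) in the aliquot = 1/2 × 9.785 × 10^-4 = 4.892 × 10^-4 mol
[H2C2O4]_dilute = 4.892 × 10^-4 / 0.02000 = 0.02446 mol/L
Dilution factor = 100.0 / 9.968 = 10.03
[H2C2O4]_stock = 0.02446 × 10.03 = 0.2454 mol/L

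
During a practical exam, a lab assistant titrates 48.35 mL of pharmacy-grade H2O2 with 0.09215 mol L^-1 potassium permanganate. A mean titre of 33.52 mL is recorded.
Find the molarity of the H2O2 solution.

0.1597 mol/L

2 MnO4^- + 5 H2O2 + 6 H^+ → 2 Mn^2+ + 5 O2 + 8 H2O
n(KMnO4) = 0.03352 L × 0.09215 mol/L = 3.089 × 10^-3 mol
From the 5:2 mole ratio, n(H2O2) = 5/2 × 3.089 × 10^-3 = 7.722 × 10^-3 mol
[H2O2] = 7.722 × 10^-3 mol / 0.04835 L = 0.1597 mol/L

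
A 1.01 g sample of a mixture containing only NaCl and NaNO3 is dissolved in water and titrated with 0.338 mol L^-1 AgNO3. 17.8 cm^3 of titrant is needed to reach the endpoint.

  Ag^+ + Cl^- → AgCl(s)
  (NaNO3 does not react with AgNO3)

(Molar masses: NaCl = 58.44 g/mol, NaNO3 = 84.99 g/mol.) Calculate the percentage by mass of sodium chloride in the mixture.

34.8 %

n(AgNO3) = 0.0178 × 0.338 = 6.02 × 10^-3 mol
Let x = n(NaCl), y = n(NaNO3).
Titrant: 1x = 6.02 × 10^-3;  mass: 58.44x + 84.99y = 1.01
Solving, x = 6.02 × 10^-3 mol, y = 7.75 × 10^-3 mol
mass of NaCl = 6.02 × 10^-3 × 58.44 = 0.352 g
% NaCl = 0.352 / 1.01 × 100 = 34.8 %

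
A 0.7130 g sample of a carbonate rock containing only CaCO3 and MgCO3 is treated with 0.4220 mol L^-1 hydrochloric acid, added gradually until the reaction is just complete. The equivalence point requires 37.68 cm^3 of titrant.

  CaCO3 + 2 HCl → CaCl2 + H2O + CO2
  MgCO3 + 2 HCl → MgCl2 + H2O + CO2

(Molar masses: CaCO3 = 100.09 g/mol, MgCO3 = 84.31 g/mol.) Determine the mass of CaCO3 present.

n(HCl) = 0.03768 × 0.4220 = 0.01590 mol
Let x = n(CaCO3), y = n(MgCO3).
Titrant: 2x + 2y = 0.01590;  mass: 100.09x + 84.31y = 0.7130
Solving, x = 2.706 × 10^-3 mol, y = 5.245 × 10^-3 mol
mass of CaCO3 = 2.706 × 10^-3 × 100.09 = 0.2708 g

0.2708 g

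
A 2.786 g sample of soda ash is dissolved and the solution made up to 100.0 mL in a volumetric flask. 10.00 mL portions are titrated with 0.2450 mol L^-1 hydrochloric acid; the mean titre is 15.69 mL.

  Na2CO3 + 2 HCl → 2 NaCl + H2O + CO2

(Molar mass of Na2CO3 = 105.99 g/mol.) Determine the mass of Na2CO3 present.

n(HCl) per titration = 0.01569 × 0.2450 = 3.844 × 10^-3 mol
From the 1:2 ratio, n(Na2CO3) in each aliquot = 1/2 × 3.844 × 10^-3 = 1.922 × 10^-3 mol
n(Na2CO3) in the whole flask = 1.922 × 10^-3 × 100.0/10.00 = 0.01922 mol
mass of Na2CO3 = 0.01922 × 105.99 = 2.037 g

2.037 g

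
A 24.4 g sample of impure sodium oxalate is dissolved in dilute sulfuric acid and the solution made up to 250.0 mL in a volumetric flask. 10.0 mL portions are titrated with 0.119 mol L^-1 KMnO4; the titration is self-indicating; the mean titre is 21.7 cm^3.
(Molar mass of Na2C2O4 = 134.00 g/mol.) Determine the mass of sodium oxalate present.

21.6 g

2 MnO4^- + 5 C2O4^2- + 16 H^+ → 2 Mn^2+ + 10 CO2 + 8 H2O
n(KMnO4) per titration = 0.0217 × 0.119 = 2.58 × 10^-3 mol
From the 5:2 ratio, n(Na2C2O4) in each aliquot = 5/2 × 2.58 × 10^-3 = 6.46 × 10^-3 mol
n(Na2C2O4) in the whole flask = 6.46 × 10^-3 × 250.0/10.0 = 0.161 mol
mass of Na2C2O4 = 0.161 × 134.00 = 21.6 g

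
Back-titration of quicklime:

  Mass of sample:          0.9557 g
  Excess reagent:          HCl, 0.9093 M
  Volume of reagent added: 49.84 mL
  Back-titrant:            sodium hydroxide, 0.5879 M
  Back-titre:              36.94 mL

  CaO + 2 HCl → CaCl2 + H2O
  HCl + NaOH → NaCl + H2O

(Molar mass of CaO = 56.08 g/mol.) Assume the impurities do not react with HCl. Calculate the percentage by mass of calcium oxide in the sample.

69.25 %

n(HCl) added = 0.04984 × 0.9093 = 0.04532 mol
n(NaOH) used in back-titration = 0.03694 × 0.5879 = 0.02172 mol
n(HCl) left over = 0.02172 mol (1:1 ratio)
n(HCl) consumed by analyte = 0.04532 − 0.02172 = 0.02360 mol
From the 1:2 ratio, n(CaO) = 1/2 × 0.02360 = 0.01180 mol
mass of CaO = 0.01180 × 56.08 = 0.6618 g
% CaO = 0.6618 / 0.9557 × 100 = 69.25 %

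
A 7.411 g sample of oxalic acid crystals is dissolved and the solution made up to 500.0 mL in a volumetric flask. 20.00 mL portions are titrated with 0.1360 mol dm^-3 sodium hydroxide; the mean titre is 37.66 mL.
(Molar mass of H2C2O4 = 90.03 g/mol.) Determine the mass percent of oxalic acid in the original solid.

H2C2O4 + 2 NaOH → Na2C2O4 + 2 H2O
n(NaOH) per titration = 0.03766 × 0.1360 = 5.122 × 10^-3 mol
From the 1:2 ratio, n(H2C2O4) in each aliquot = 1/2 × 5.122 × 10^-3 = 2.561 × 10^-3 mol
n(H2C2O4) in the whole flask = 2.561 × 10^-3 × 500.0/20.00 = 0.06402 mol
mass of H2C2O4 = 0.06402 × 90.03 = 5.764 g
% H2C2O4 = 5.764 / 7.411 × 100 = 77.77 %

77.77 %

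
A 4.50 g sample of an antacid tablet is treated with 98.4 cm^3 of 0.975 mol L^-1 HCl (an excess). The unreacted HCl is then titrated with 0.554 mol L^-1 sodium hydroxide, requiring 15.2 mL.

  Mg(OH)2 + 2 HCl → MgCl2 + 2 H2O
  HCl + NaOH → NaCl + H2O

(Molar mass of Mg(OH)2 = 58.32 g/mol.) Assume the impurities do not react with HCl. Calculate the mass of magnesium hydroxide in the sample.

2.55 g

n(HCl) added = 0.0984 × 0.975 = 0.0959 mol
n(NaOH) used in back-titration = 0.0152 × 0.554 = 8.42 × 10^-3 mol
n(HCl) left over = 8.42 × 10^-3 mol (1:1 ratio)
n(HCl) consumed by analyte = 0.0959 − 8.42 × 10^-3 = 0.0875 mol
From the 1:2 ratio, n(Mg(OH)2) = 1/2 × 0.0875 = 0.0438 mol
mass of Mg(OH)2 = 0.0438 × 58.32 = 2.55 g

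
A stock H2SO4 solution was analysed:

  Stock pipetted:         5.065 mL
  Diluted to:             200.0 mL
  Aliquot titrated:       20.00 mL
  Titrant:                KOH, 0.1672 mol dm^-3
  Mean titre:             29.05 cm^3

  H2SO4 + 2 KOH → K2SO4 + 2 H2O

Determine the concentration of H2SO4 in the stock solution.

4.795 mol/L

n(KOH) = 0.02905 × 0.1672 = 4.857 × 10^-3 mol
From the 1:2 ratio, n(H2SO4) in the aliquot = 1/2 × 4.857 × 10^-3 = 2.429 × 10^-3 mol
[H2SO4]_dilute = 2.429 × 10^-3 / 0.02000 = 0.1214 mol/L
Dilution factor = 200.0 / 5.065 = 39.49
[H2SO4]_stock = 0.1214 × 39.49 = 4.795 mol/L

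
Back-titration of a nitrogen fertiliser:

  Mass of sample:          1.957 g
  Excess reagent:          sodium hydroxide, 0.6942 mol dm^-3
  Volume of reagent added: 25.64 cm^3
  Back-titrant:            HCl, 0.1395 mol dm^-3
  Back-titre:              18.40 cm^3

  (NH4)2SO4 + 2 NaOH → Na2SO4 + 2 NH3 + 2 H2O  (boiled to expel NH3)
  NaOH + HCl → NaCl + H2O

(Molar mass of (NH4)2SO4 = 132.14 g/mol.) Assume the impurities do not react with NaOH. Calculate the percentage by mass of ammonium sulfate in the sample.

51.43 %

n(NaOH) added = 0.02564 × 0.6942 = 0.01780 mol
n(HCl) used in back-titration = 0.01840 × 0.1395 = 2.567 × 10^-3 mol
n(NaOH) left over = 2.567 × 10^-3 mol (1:1 ratio)
n(NaOH) consumed by analyte = 0.01780 − 2.567 × 10^-3 = 0.01523 mol
From the 1:2 ratio, n((NH4)2SO4) = 1/2 × 0.01523 = 7.616 × 10^-3 mol
mass of (NH4)2SO4 = 7.616 × 10^-3 × 132.14 = 1.006 g
% (NH4)2SO4 = 1.006 / 1.957 × 100 = 51.43 %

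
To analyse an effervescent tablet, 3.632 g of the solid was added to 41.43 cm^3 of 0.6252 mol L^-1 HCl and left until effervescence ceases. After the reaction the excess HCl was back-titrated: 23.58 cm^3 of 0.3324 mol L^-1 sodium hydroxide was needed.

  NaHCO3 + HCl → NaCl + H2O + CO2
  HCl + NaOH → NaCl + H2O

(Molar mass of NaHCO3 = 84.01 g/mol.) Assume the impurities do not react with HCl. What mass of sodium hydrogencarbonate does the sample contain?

1.518 g

n(HCl) added = 0.04143 × 0.6252 = 0.02590 mol
n(NaOH) used in back-titration = 0.02358 × 0.3324 = 7.838 × 10^-3 mol
n(HCl) left over = 7.838 × 10^-3 mol (1:1 ratio)
n(HCl) consumed by analyte = 0.02590 − 7.838 × 10^-3 = 0.01806 mol
n(NaHCO3) = 0.01806 mol (1:1 ratio)
mass of NaHCO3 = 0.01806 × 84.01 = 1.518 g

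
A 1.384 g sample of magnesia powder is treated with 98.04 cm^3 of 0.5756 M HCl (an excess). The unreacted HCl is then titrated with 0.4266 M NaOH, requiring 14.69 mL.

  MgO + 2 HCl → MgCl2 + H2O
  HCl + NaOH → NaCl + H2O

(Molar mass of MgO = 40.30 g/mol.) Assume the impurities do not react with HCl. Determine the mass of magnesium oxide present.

n(HCl) added = 0.09804 × 0.5756 = 0.05643 mol
n(NaOH) used in back-titration = 0.01469 × 0.4266 = 6.267 × 10^-3 mol
n(HCl) left over = 6.267 × 10^-3 mol (1:1 ratio)
n(HCl) consumed by analyte = 0.05643 − 6.267 × 10^-3 = 0.05017 mol
From the 1:2 ratio, n(MgO) = 1/2 × 0.05017 = 0.02508 mol
mass of MgO = 0.02508 × 40.30 = 1.011 g

1.011 g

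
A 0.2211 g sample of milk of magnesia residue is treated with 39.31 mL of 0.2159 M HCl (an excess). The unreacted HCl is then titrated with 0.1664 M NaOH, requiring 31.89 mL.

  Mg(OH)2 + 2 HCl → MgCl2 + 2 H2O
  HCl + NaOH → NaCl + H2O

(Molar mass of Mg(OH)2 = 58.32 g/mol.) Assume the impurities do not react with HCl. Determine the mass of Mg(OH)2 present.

n(HCl) added = 0.03931 × 0.2159 = 8.487 × 10^-3 mol
n(NaOH) used in back-titration = 0.03189 × 0.1664 = 5.306 × 10^-3 mol
n(HCl) left over = 5.306 × 10^-3 mol (1:1 ratio)
n(HCl) consumed by analyte = 8.487 × 10^-3 − 5.306 × 10^-3 = 3.181 × 10^-3 mol
From the 1:2 ratio, n(Mg(OH)2) = 1/2 × 3.181 × 10^-3 = 1.590 × 10^-3 mol
mass of Mg(OH)2 = 1.590 × 10^-3 × 58.32 = 0.09274 g

0.09274 g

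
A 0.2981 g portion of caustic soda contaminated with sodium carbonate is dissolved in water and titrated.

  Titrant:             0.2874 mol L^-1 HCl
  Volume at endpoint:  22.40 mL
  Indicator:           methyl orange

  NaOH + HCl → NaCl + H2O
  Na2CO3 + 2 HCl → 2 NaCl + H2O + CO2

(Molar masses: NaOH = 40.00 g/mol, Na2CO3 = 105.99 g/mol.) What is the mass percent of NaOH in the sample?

44.47 %

n(HCl) = 0.02240 × 0.2874 = 6.438 × 10^-3 mol
Let x = n(NaOH), y = n(Na2CO3).
Titrant: 1x + 2y = 6.438 × 10^-3;  mass: 40.00x + 105.99y = 0.2981
Solving, x = 3.314 × 10^-3 mol, y = 1.562 × 10^-3 mol
mass of NaOH = 3.314 × 10^-3 × 40.00 = 0.1326 g
% NaOH = 0.1326 / 0.2981 × 100 = 44.47 %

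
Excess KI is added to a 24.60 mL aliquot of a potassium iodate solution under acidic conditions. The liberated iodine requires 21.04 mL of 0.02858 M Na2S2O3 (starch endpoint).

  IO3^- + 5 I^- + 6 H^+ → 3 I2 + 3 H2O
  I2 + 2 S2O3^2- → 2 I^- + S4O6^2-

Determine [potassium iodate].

0.004074 M

n(S2O3^2-) = 0.02104 × 0.02858 = 6.013 × 10^-4 mol
n(I2) = n(S2O3^2-)/2 = 3.007 × 10^-4 mol
From the 1:3 ratio, n(IO3^-) in the aliquot = 1/3 × 3.007 × 10^-4 = 1.002 × 10^-4 mol
[IO3^-] = 1.002 × 10^-4 / 0.02460 = 0.004074 mol/L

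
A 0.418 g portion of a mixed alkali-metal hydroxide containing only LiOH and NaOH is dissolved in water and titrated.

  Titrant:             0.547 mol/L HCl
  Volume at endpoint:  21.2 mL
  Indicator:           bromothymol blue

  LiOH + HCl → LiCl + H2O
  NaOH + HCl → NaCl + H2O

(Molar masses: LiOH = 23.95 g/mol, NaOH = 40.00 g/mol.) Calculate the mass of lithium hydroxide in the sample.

n(HCl) = 0.0212 × 0.547 = 0.0116 mol
Let x = n(LiOH), y = n(NaOH).
Titrant: 1x + 1y = 0.0116;  mass: 23.95x + 40.00y = 0.418
Solving, x = 2.86 × 10^-3 mol, y = 8.74 × 10^-3 mol
mass of LiOH = 2.86 × 10^-3 × 23.95 = 0.0684 g

0.0684 g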